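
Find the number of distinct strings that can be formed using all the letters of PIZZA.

PIZZA has 5 letters with Z appearing twice.
Dividing 5! = 120 by 2! = 2 for the repeated letters gives 60.

60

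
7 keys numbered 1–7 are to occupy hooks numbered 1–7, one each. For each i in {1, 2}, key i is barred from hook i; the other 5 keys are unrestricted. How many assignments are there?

3720

Let Aᵢ (for i ∈ {1, 2}) be the placements that put key i in its forbidden hook. Any j of these fix j positions, leaving (7−j)! ways to fill the rest, and there are C(2,j) ways to pick which j.
By inclusion–exclusion, the number of valid placements is Σ_{j=0}^{2} (−1)^j C(2,j)·(7−j)!.
Computing: 5040 − 1440 + 120 = 3720.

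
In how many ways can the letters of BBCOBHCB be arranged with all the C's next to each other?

Treat the 2 copies of C as a single block. The multiset to arrange is then {CC, B, B, B, B, H, O}, 7 items in all.
That gives (7)!/(4!) = 210 arrangements.

210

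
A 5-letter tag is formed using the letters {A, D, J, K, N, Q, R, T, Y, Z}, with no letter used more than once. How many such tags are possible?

30240

This is a permutation of 5 out of 10: P(10,5) = 10!/5!.
That product is 10 × 9 × 8 × 7 × 6 = 30240.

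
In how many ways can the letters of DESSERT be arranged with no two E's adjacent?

900

Total arrangements of DESSERT: 7!/(2!·2!) = 1260.
Arrangements with the E's together: treat EE as one letter, giving (6)!/(2!) = 360.
Hence 1260 − 360 = 900.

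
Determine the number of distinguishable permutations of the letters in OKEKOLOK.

1120

The 8 letters of OKEKOLOK have repeats: K appearing 3 times and O appearing 3 times.
Dividing 8! = 40320 by 3!·3! = 36 for the repeated letters gives 1120.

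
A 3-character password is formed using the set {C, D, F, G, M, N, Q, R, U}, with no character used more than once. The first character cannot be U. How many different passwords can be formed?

448

The first character has 9−1 = 8 choices (anything except U).
The remaining 2 characters are filled from the other 8 symbols without repetition: 8 × 7 = 56.
Total: 8 × 56 = 448.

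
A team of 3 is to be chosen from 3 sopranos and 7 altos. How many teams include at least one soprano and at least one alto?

84

With no constraint there are C(10,3) = 120 possible selections.
Subtract selections that omit an entire group: no sopranos → C(7,3) = 35; no altos → C(3,3) = 1.
Both groups omitted at once is impossible, so 120 − 36 = 84.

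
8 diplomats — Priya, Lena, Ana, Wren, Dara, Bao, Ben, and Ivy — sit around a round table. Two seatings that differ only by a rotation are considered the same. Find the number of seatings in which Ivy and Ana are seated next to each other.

1440

Treat {Ivy, Ana} as one unit (2 internal orders) and seat the resulting 7 units around the table: (6)! circular arrangements.
So 2 × (6)! = 2 × 720 = 1440.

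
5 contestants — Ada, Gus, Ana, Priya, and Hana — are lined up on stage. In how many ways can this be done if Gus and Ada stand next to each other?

48

Treat {Gus, Ada} as a single unit. There are 4 units to order, and the pair itself can be ordered 2 ways.
So the count is 2·(4)! = 48.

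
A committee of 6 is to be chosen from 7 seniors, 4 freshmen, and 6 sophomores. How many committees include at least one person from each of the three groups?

With no constraint there are C(17,6) = 12376 possible selections.
Selections missing a whole group: no seniors → C(10,6) = 210; no freshmen → C(13,6) = 1716; no sophomores → C(11,6) = 462.
Add back selections omitting two groups (i.e. drawn from a single group): C(7,6) + C(4,6) + C(6,6) = 8.
By inclusion–exclusion: 12376 − 2388 + 8 = 9996.

9996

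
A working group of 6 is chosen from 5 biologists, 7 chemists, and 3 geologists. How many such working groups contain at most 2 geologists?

4785

Split by how many geologists are chosen (0 through 2).
Sum: C(3,0)·C(12,6) + C(3,1)·C(12,5) + C(3,2)·C(12,4) = 924 + 2376 + 1485 = 4785.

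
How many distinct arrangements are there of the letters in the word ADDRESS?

1260

ADDRESS has 7 letters with D appearing twice and S appearing twice.
So there are 7! / (2!·2!) = 1260 distinguishable arrangements.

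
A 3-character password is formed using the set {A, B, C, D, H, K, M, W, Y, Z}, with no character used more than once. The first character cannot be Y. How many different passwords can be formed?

648

The first character has 10−1 = 9 choices (anything except Y).
The remaining 2 characters are filled from the other 9 symbols without repetition: 9 × 8 = 72.
Total: 9 × 72 = 648.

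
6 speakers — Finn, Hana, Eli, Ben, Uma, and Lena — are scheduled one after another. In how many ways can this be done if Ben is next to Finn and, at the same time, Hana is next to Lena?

Treat {Ben,Finn} as one block (2 orders) and {Hana,Lena} as another (2 orders).
That leaves 4 units to arrange: 2 × 2 × 4! = 4 × 24 = 96.

96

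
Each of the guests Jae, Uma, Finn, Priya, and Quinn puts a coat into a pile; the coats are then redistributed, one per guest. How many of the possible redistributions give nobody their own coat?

Let Aᵢ be the assignments in which guest i gets their own coat. We want the size of the complement of A₁∪…∪A_5.
By inclusion–exclusion this is Σ_{j=0}^{5} (−1)^j C(5,j)·(5−j)!.
Computing: 120 − 120 + 60 − 20 + 5 − 1 = 44.

44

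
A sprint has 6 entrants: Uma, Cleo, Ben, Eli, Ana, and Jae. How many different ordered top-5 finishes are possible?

There are 6 choices for 1st place, 5 for 2nd, and so on down to 2 for position 5.
That gives 6 × 5 × 4 × 3 × 2 = 720.

720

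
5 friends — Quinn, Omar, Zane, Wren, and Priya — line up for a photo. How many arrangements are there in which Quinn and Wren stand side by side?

Place the 3 others and the Quinn-Wren pair as 4 objects in a line; the pair has 2 internal arrangements.
That gives 2 × 4! = 2 × 24 = 48.

48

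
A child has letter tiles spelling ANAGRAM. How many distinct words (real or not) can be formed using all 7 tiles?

Letter multiplicities in ANAGRAM: A×3, G×1, M×1, N×1, R×1.
So there are 7! / (3!) = 840 distinguishable arrangements.

840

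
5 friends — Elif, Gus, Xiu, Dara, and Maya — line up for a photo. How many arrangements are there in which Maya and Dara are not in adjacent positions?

Of the 5! = 120 arrangements, those with Maya and Dara adjacent number 2 × 4! = 48 (treat the pair as a block with 2 internal orders).
Complementary counting: 120 − 48 = 72.

72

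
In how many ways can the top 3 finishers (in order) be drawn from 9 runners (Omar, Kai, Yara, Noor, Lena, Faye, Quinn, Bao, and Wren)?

There are 9 choices for 1st place, 8 for 2nd, and 7 for 3rd.
That gives 9 × 8 × 7 = 504.

504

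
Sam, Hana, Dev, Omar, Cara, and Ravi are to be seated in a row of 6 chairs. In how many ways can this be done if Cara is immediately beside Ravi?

240

Place the 4 others and the Cara-Ravi pair as 5 objects in a line; the pair has 2 internal arrangements.
So the count is 2·(5)! = 240.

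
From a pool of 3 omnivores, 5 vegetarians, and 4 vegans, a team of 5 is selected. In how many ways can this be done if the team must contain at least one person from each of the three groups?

590

Total 5-person selections from all 12: C(12,5) = 792.
Subtract selections that omit an entire group: no omnivores → C(9,5) = 126; no vegetarians → C(7,5) = 21; no vegans → C(8,5) = 56.
Add back selections omitting two groups (i.e. drawn from a single group): C(3,5) + C(5,5) + C(4,5) = 1.
By inclusion–exclusion: 792 − 203 + 1 = 590.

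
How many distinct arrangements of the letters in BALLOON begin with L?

With the first slot taken by L, it remains to arrange the other 6 letters (BALOON).
Those 6 letters have O appearing twice, giving (6)!/(2!) = 360.

360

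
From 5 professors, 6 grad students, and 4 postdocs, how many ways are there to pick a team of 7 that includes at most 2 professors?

3690

Split by how many professors are chosen (0 through 2).
Sum: C(5,0)·C(10,7) + C(5,1)·C(10,6) + C(5,2)·C(10,5) = 120 + 1050 + 2520 = 3690.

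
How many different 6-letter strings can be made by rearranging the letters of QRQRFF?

QRQRFF has 6 letters with F appearing twice, Q appearing twice, and R appearing twice.
Dividing 6! = 720 by 2!·2!·2! = 8 for the repeated letters gives 90.

90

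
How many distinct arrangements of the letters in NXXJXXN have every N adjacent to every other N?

Treat the 2 copies of N as a single block. The multiset to arrange is then {NN, J, X, X, X, X}, 6 items in all.
That gives (6)!/(4!) = 30 arrangements.

30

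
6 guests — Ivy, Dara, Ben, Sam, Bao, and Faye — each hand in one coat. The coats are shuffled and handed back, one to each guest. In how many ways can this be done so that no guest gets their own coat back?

265

This is the derangement count D_6: permutations of 6 items with no fixed point.
By inclusion–exclusion this is Σ_{j=0}^{6} (−1)^j C(6,j)·(6−j)!.
Computing: 720 − 720 + 360 − 120 + 30 − 6 + 1 = 265.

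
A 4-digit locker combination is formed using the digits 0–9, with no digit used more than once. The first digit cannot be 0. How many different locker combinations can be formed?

The first digit has 10−1 = 9 choices (anything except 0).
The remaining 3 digits are filled from the other 9 symbols without repetition: 9 × 8 × 7 = 504.
Total: 9 × 504 = 4536.

4536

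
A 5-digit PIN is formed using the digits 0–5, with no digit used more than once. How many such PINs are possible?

With no repetition, fill the 5 digits in order: 6 choices, then 5, down to 2.
6 × 5 × 4 × 3 × 2 = 720.

720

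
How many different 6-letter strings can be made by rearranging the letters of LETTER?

Letter multiplicities in LETTER: E×2, L×1, R×1, T×2.
So there are 6! / (2!·2!) = 180 distinguishable arrangements.

180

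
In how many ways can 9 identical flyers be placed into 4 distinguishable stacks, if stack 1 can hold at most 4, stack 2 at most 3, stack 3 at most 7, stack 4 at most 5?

Ignoring the caps, the number of non-negative solutions to x_1+…+x_4 = 9 is C(12,3) = 220.
Subtract solutions that violate a single cap (substitute x_i' = x_i − (cap_i+1)): x_1 ≥ 5 gives C(7,3) = 35; x_2 ≥ 4 gives C(8,3) = 56; x_3 ≥ 8 gives C(4,3) = 4; x_4 ≥ 6 gives C(6,3) = 20. Together 115.
Add back pairs where two caps are both exceeded: 1 + 0 + 0 + 0 + 0 + 0 = 1.
By inclusion–exclusion the count is 220 − 115 + 1 = 106.

106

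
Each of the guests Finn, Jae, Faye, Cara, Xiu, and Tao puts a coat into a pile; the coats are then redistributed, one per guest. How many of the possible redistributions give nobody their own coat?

265

Let Aᵢ be the assignments in which guest i gets their own coat. We want the size of the complement of A₁∪…∪A_6.
By inclusion–exclusion this is Σ_{j=0}^{6} (−1)^j C(6,j)·(6−j)!.
Computing: 720 − 720 + 360 − 120 + 30 − 6 + 1 = 265.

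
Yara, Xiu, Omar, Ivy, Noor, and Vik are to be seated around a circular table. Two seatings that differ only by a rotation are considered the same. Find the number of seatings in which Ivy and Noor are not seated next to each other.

72

Without the restriction there are (5)! = 120 seatings.
Seatings with Ivy beside Noor: treat them as a block with 2 internal orders, giving 2 × (4)! = 48.
Subtracting, 120 − 48 = 72.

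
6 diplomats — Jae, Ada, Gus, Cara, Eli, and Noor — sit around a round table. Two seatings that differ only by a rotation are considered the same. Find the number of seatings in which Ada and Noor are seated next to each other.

48

Treat {Ada, Noor} as one unit (2 internal orders) and seat the resulting 5 units around the table: (4)! circular arrangements.
So 2 × (4)! = 2 × 24 = 48.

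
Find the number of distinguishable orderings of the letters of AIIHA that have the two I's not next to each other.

18

Total arrangements of AIIHA: 5!/(2!·2!) = 30.
If the two I's are adjacent, glue them into one block, leaving 4 items to arrange: (4)!/(2!) = 12 ways.
Subtracting, 30 − 12 = 18 arrangements keep the I's apart.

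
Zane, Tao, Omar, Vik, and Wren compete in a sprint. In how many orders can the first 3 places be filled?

This is an ordered selection of 3 from 5: P(5,3).
That gives 5 × 4 × 3 = 60.

60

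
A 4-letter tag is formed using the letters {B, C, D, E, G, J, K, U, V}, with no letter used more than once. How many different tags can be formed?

Choose and order 4 of the 9 symbols: the first letter has 9 options, the next 8, then 7, 6.
That product is 9 × 8 × 7 × 6 = 3024.

3024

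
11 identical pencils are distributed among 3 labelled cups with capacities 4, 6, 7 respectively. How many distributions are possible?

25

Ignoring the caps, the number of non-negative solutions to x_1+…+x_3 = 11 is C(13,2) = 78.
Subtract solutions that violate a single cap (substitute x_i' = x_i − (cap_i+1)): x_1 ≥ 5 gives C(8,2) = 28; x_2 ≥ 7 gives C(6,2) = 15; x_3 ≥ 8 gives C(5,2) = 10. Together 53.
No two caps can be exceeded simultaneously, so the pair terms are all 0.
By inclusion–exclusion the count is 78 − 53 + 0 = 25.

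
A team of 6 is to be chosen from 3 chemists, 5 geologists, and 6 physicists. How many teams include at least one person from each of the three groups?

2430

With no constraint there are C(14,6) = 3003 possible selections.
Subtract selections that omit an entire group: no chemists → C(11,6) = 462; no geologists → C(9,6) = 84; no physicists → C(8,6) = 28.
Add back selections omitting two groups (i.e. drawn from a single group): C(3,6) + C(5,6) + C(6,6) = 1.
By inclusion–exclusion: 3003 − 574 + 1 = 2430.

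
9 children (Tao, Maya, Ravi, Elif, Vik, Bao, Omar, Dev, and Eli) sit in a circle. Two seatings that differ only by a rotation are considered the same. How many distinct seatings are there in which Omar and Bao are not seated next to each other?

Without the restriction there are (8)! = 40320 seatings.
Seatings with Omar beside Bao: treat them as a block with 2 internal orders, giving 2 × (7)! = 10080.
Subtracting, 40320 − 10080 = 30240.

30240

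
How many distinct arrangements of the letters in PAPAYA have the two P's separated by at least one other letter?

Total arrangements of PAPAYA: 6!/(3!·2!) = 60.
Arrangements with the P's together: treat PP as one letter, giving (5)!/(3!) = 20.
Subtracting, 60 − 20 = 40 arrangements keep the P's apart.

40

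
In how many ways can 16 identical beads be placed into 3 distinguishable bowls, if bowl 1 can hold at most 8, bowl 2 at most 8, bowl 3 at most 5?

By stars and bars, unrestricted non-negative solutions to x_1+…+x_3 = 16 number C(16+2,2) = 153.
Subtract solutions that violate a single cap (substitute x_i' = x_i − (cap_i+1)): x_1 ≥ 9 gives C(9,2) = 36; x_2 ≥ 9 gives C(9,2) = 36; x_3 ≥ 6 gives C(12,2) = 66. Together 138.
Add back pairs where two caps are both exceeded: 0 + 3 + 3 = 6.
By inclusion–exclusion the count is 153 − 138 + 6 = 21.

21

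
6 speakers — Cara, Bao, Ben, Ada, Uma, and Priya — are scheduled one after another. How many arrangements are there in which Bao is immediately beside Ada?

Place the 4 others and the Bao-Ada pair as 5 objects in a line; the pair has 2 internal arrangements.
So the count is 2·(5)! = 240.

240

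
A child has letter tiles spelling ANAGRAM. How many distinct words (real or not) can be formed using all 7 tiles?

The 7 letters of ANAGRAM have repeats: A appearing 3 times.
The number of distinct arrangements is 7!/(3!) = 5040/6 = 840.

840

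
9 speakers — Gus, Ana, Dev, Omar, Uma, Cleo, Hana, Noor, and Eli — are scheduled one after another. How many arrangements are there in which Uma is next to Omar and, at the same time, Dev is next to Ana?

20160

Treat {Uma,Omar} as one block (2 orders) and {Dev,Ana} as another (2 orders).
That leaves 7 units to arrange: 2 × 2 × 7! = 4 × 5040 = 20160.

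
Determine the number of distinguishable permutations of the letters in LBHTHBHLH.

Letter multiplicities in LBHTHBHLH: B×2, H×4, L×2, T×1.
So there are 9! / (4!·2!·2!) = 3780 distinguishable arrangements.

3780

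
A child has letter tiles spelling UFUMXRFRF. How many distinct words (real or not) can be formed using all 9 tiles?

15120

The 9 letters of UFUMXRFRF have repeats: F appearing 3 times, R appearing twice, and U appearing twice.
So there are 9! / (3!·2!·2!) = 15120 distinguishable arrangements.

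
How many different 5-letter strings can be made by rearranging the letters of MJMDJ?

30

MJMDJ has 5 letters with J appearing twice and M appearing twice.
Dividing 5! = 120 by 2!·2! = 4 for the repeated letters gives 30.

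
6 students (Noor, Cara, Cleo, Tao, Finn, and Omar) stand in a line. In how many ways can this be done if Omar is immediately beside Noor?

240

Glue Omar and Noor into one block (2 internal orders), leaving 5 units to arrange in a row.
So the count is 2·(5)! = 240.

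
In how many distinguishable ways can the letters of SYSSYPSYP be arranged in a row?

1260

The 9 letters of SYSSYPSYP have repeats: P appearing twice, S appearing 4 times, and Y appearing 3 times.
The number of distinct arrangements is 9!/(4!·3!·2!) = 362880/288 = 1260.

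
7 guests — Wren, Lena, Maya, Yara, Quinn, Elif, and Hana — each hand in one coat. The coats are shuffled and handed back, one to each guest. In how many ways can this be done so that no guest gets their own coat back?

This is the derangement count D_7: permutations of 7 items with no fixed point.
By inclusion–exclusion this is Σ_{j=0}^{7} (−1)^j C(7,j)·(7−j)!.
Computing: 5040 − 5040 + 2520 − 840 + 210 − 42 + 7 − 1 = 1854.

1854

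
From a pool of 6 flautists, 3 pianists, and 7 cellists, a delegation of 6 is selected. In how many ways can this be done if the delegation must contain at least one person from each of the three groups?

6006

Unrestricted: C(16,6) = 8008 ways to pick any 6 of the 16.
Selections missing a whole group: no flautists → C(10,6) = 210; no pianists → C(13,6) = 1716; no cellists → C(9,6) = 84.
Add back selections omitting two groups (i.e. drawn from a single group): C(6,6) + C(3,6) + C(7,6) = 8.
By inclusion–exclusion: 8008 − 2010 + 8 = 6006.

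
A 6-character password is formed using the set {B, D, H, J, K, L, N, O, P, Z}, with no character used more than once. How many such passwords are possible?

With no repetition, fill the 6 characters in order: 10 choices, then 9, down to 5.
That product is 10 × 9 × 8 × 7 × 6 × 5 = 151200.

151200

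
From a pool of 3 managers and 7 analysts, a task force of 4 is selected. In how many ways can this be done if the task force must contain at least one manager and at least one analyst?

With no constraint there are C(10,4) = 210 possible selections.
Selections missing a whole group: no managers → C(7,4) = 35; no analysts → C(3,4) = 0.
Both groups omitted at once is impossible, so 210 − 35 = 175.

175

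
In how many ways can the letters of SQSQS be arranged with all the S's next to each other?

3

Treat the 3 copies of S as a single block. The multiset to arrange is then {SSS, Q, Q}, 3 items in all.
That gives (3)!/(2!) = 3 arrangements.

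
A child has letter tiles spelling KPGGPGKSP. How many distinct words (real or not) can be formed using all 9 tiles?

The 9 letters of KPGGPGKSP have repeats: G appearing 3 times, K appearing twice, and P appearing 3 times.
The number of distinct arrangements is 9!/(3!·3!·2!) = 362880/72 = 5040.

5040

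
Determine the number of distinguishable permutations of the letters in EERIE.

20

EERIE has 5 letters with E appearing 3 times.
The number of distinct arrangements is 5!/(3!) = 120/6 = 20.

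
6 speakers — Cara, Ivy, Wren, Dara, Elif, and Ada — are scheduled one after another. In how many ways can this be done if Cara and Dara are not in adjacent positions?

Of the 6! = 720 arrangements, those with Cara and Dara adjacent number 2 × 5! = 240 (treat the pair as a block with 2 internal orders).
So 720 − 240 = 480 arrangements keep them apart.

480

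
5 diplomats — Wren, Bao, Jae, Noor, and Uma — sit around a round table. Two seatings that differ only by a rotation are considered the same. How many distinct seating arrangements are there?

Around a circle, 5 distinct people have 5!/5 = (4)! = 24 rotationally distinct seatings.

24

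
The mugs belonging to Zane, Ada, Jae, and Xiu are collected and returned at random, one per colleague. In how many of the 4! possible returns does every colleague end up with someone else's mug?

9

This is the derangement count D_4: permutations of 4 items with no fixed point.
By inclusion–exclusion this is Σ_{j=0}^{4} (−1)^j C(4,j)·(4−j)!.
Computing: 24 − 24 + 12 − 4 + 1 = 9.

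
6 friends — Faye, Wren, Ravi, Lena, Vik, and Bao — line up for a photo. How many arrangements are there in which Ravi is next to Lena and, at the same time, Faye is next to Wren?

Treat {Ravi,Lena} as one block (2 orders) and {Faye,Wren} as another (2 orders).
That leaves 4 units to arrange: 2 × 2 × 4! = 4 × 24 = 96.

96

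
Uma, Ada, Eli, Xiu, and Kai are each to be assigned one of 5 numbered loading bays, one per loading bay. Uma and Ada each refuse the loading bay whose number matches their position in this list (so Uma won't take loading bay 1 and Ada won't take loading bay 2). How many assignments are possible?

Let Aᵢ (for i ∈ {1, 2}) be the placements that put person i in their forbidden loading bay. Any j of these fix j positions, leaving (5−j)! ways to fill the rest, and there are C(2,j) ways to pick which j.
By inclusion–exclusion, the number of valid placements is Σ_{j=0}^{2} (−1)^j C(2,j)·(5−j)!.
Computing: 120 − 48 + 6 = 78.

78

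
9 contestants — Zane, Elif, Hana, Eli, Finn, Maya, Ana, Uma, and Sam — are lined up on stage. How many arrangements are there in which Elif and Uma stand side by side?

Place the 7 others and the Elif-Uma pair as 8 objects in a line; the pair has 2 internal arrangements.
That gives 2 × 8! = 2 × 40320 = 80640.

80640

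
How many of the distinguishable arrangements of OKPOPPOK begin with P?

With the first slot taken by P, it remains to arrange the other 7 letters (OKOPPOK).
Those 7 letters have K appearing twice, O appearing 3 times, and P appearing twice, giving (7)!/(3!·2!·2!) = 210.

210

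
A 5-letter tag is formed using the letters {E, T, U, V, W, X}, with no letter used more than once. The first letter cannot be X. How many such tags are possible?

600

The first letter has 6−1 = 5 choices (anything except X).
The remaining 4 letters are filled from the other 5 symbols without repetition: 5 × 4 × 3 × 2 = 120.
Total: 5 × 120 = 600.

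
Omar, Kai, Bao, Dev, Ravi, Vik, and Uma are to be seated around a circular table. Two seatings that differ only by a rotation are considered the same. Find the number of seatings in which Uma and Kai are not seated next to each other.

All circular seatings of 7 people number (6)! = 720.
Those with Uma next to Kai: fuse the pair into one unit and seat 6 units around a circle — 2·(5)! = 240.
Subtracting, 720 − 240 = 480.

480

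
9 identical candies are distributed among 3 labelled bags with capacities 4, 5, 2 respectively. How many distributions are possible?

6

Ignoring the caps, the number of non-negative solutions to x_1+…+x_3 = 9 is C(11,2) = 55.
Subtract solutions that violate a single cap (substitute x_i' = x_i − (cap_i+1)): x_1 ≥ 5 gives C(6,2) = 15; x_2 ≥ 6 gives C(5,2) = 10; x_3 ≥ 3 gives C(8,2) = 28. Together 53.
Add back pairs where two caps are both exceeded: 0 + 3 + 1 = 4.
By inclusion–exclusion the count is 55 − 53 + 4 = 6.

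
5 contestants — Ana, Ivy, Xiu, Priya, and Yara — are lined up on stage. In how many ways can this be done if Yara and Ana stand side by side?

Glue Yara and Ana into one block (2 internal orders), leaving 4 units to arrange in a row.
So the count is 2·(4)! = 48.

48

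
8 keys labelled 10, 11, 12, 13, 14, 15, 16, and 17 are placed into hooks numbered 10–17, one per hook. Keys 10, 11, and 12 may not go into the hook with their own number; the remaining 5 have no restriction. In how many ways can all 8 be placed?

27240

Let Aᵢ (for i ∈ {10, 11, 12}) be the placements that put key i in its forbidden hook. Any j of these fix j positions, leaving (8−j)! ways to fill the rest, and there are C(3,j) ways to pick which j.
By inclusion–exclusion, the number of valid placements is Σ_{j=0}^{3} (−1)^j C(3,j)·(8−j)!.
Computing: 40320 − 15120 + 2160 − 120 = 27240.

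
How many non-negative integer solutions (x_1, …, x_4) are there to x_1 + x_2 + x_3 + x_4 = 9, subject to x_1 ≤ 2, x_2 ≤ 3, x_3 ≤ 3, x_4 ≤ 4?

19

Without the upper bounds there are C(12,3) = 220 ways to split 9 among 4 variables.
Subtract solutions that violate a single cap (substitute x_i' = x_i − (cap_i+1)): x_1 ≥ 3 gives C(9,3) = 84; x_2 ≥ 4 gives C(8,3) = 56; x_3 ≥ 4 gives C(8,3) = 56; x_4 ≥ 5 gives C(7,3) = 35. Together 231.
Add back pairs where two caps are both exceeded: 10 + 10 + 4 + 4 + 1 + 1 = 30.
By inclusion–exclusion the count is 220 − 231 + 30 = 19.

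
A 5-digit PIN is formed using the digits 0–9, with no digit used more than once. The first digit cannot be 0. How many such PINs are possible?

The first digit has 10−1 = 9 choices (anything except 0).
The remaining 4 digits are filled from the other 9 symbols without repetition: 9 × 8 × 7 × 6 = 3024.
Total: 9 × 3024 = 27216.

27216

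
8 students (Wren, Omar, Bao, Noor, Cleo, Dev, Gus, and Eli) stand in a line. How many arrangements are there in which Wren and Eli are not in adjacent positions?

30240

There are 8! = 40320 arrangements in all. If Wren and Eli are adjacent, merging them into one block gives 2·(7)! = 10080 arrangements.
So 40320 − 10080 = 30240 arrangements keep them apart.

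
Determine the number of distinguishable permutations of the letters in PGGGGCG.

The 7 letters of PGGGGCG have repeats: G appearing 5 times.
Dividing 7! = 5040 by 5! = 120 for the repeated letters gives 42.

42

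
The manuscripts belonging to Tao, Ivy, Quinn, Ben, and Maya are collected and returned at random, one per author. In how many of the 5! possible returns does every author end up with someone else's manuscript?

Let Aᵢ be the assignments in which author i gets their own manuscript. We want the size of the complement of A₁∪…∪A_5.
By inclusion–exclusion this is Σ_{j=0}^{5} (−1)^j C(5,j)·(5−j)!.
Computing: 120 − 120 + 60 − 20 + 5 − 1 = 44.

44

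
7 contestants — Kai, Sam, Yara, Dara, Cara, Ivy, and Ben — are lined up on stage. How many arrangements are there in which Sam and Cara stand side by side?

1440

Treat {Sam, Cara} as a single unit. There are 6 units to order, and the pair itself can be ordered 2 ways.
So the count is 2·(6)! = 1440.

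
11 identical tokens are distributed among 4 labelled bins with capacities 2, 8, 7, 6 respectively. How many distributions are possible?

Without the upper bounds there are C(14,3) = 364 ways to split 11 among 4 bins.
Subtract solutions that violate a single cap (substitute x_i' = x_i − (cap_i+1)): x_1 ≥ 3 gives C(11,3) = 165; x_2 ≥ 9 gives C(5,3) = 10; x_3 ≥ 8 gives C(6,3) = 20; x_4 ≥ 7 gives C(7,3) = 35. Together 230.
Add back pairs where two caps are both exceeded: 0 + 1 + 4 + 0 + 0 + 0 = 5.
By inclusion–exclusion the count is 364 − 230 + 5 = 139.

139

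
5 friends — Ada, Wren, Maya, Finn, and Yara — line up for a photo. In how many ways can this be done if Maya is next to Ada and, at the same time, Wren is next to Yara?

Treat {Maya,Ada} as one block (2 orders) and {Wren,Yara} as another (2 orders).
That leaves 3 units to arrange: 2 × 2 × 3! = 4 × 6 = 24.

24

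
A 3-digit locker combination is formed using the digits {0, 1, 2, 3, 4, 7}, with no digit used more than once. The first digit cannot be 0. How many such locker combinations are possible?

The first digit has 6−1 = 5 choices (anything except 0).
The remaining 2 digits are filled from the other 5 symbols without repetition: 5 × 4 = 20.
Total: 5 × 20 = 100.

100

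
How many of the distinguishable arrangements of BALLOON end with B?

With the last slot taken by B, it remains to arrange the other 6 letters (ALLOON).
Those 6 letters have L appearing twice and O appearing twice, giving (6)!/(2!·2!) = 180.

180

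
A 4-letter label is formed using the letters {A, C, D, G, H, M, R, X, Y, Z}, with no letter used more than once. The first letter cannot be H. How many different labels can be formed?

4536

The first letter has 10−1 = 9 choices (anything except H).
The remaining 3 letters are filled from the other 9 symbols without repetition: 9 × 8 × 7 = 504.
Total: 9 × 504 = 4536.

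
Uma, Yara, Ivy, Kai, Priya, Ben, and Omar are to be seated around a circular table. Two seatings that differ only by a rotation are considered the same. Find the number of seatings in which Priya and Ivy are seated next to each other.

240

Treat {Priya, Ivy} as one unit (2 internal orders) and seat the resulting 6 units around the table: (5)! circular arrangements.
So 2 × (5)! = 2 × 120 = 240.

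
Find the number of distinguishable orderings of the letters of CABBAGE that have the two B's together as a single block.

360

Treat the 2 copies of B as a single block. The multiset to arrange is then {BB, A, A, C, E, G}, 6 items in all.
That gives (6)!/(2!) = 360 arrangements.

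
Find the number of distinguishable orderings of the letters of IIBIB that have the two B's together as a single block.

4

Treat the 2 copies of B as a single block. The multiset to arrange is then {BB, I, I, I}, 4 items in all.
That gives (4)!/(3!) = 4 arrangements.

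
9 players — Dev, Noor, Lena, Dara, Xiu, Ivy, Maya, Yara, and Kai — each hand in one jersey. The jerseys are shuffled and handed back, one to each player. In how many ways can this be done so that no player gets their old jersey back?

Count assignments avoiding every fixed point. For any j of the 9 players fixed to their old jersey, the other 9−j can be arranged in (9−j)! ways.
By inclusion–exclusion this is Σ_{j=0}^{9} (−1)^j C(9,j)·(9−j)!.
Computing: 362880 − 362880 + 181440 − 60480 + 15120 − 3024 + 504 − 72 + 9 − 1 = 133496.

133496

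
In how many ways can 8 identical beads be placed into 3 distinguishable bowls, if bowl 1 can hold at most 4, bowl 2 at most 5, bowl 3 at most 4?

Ignoring the caps, the number of non-negative solutions to x_1+…+x_3 = 8 is C(10,2) = 45.
Subtract solutions that violate a single cap (substitute x_i' = x_i − (cap_i+1)): x_1 ≥ 5 gives C(5,2) = 10; x_2 ≥ 6 gives C(4,2) = 6; x_3 ≥ 5 gives C(5,2) = 10. Together 26.
No two caps can be exceeded simultaneously, so the pair terms are all 0.
By inclusion–exclusion the count is 45 − 26 + 0 = 19.

19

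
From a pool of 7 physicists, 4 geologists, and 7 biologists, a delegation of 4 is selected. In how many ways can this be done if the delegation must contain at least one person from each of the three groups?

With no constraint there are C(18,4) = 3060 possible selections.
Subtract selections that omit an entire group: no physicists → C(11,4) = 330; no geologists → C(14,4) = 1001; no biologists → C(11,4) = 330.
Add back selections omitting two groups (i.e. drawn from a single group): C(7,4) + C(4,4) + C(7,4) = 71.
By inclusion–exclusion: 3060 − 1661 + 71 = 1470.

1470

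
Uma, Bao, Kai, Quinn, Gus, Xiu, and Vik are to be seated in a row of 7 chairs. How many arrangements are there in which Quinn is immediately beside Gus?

1440

Glue Quinn and Gus into one block (2 internal orders), leaving 6 units to arrange in a row.
That gives 2 × 6! = 2 × 720 = 1440.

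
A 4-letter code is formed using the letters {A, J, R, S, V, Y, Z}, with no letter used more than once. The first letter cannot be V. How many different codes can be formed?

The first letter has 7−1 = 6 choices (anything except V).
The remaining 3 letters are filled from the other 6 symbols without repetition: 6 × 5 × 4 = 120.
Total: 6 × 120 = 720.

720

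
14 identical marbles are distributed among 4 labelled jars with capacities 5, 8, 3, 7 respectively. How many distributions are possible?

139

Ignoring the caps, the number of non-negative solutions to x_1+…+x_4 = 14 is C(17,3) = 680.
Subtract solutions that violate a single cap (substitute x_i' = x_i − (cap_i+1)): x_1 ≥ 6 gives C(11,3) = 165; x_2 ≥ 9 gives C(8,3) = 56; x_3 ≥ 4 gives C(13,3) = 286; x_4 ≥ 8 gives C(9,3) = 84. Together 591.
Add back pairs where two caps are both exceeded: 0 + 35 + 1 + 4 + 0 + 10 = 50.
By inclusion–exclusion the count is 680 − 591 + 50 = 139.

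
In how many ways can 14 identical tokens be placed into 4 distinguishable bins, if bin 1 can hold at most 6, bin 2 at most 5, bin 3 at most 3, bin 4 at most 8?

116

Ignoring the caps, the number of non-negative solutions to x_1+…+x_4 = 14 is C(17,3) = 680.
Subtract solutions that violate a single cap (substitute x_i' = x_i − (cap_i+1)): x_1 ≥ 7 gives C(10,3) = 120; x_2 ≥ 6 gives C(11,3) = 165; x_3 ≥ 4 gives C(13,3) = 286; x_4 ≥ 9 gives C(8,3) = 56. Together 627.
Add back pairs where two caps are both exceeded: 4 + 20 + 0 + 35 + 0 + 4 = 63.
By inclusion–exclusion the count is 680 − 627 + 63 = 116.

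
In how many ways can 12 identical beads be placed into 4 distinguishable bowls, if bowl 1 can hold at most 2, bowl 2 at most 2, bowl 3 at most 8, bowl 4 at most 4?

Ignoring the caps, the number of non-negative solutions to x_1+…+x_4 = 12 is C(15,3) = 455.
Subtract solutions that violate a single cap (substitute x_i' = x_i − (cap_i+1)): x_1 ≥ 3 gives C(12,3) = 220; x_2 ≥ 3 gives C(12,3) = 220; x_3 ≥ 9 gives C(6,3) = 20; x_4 ≥ 5 gives C(10,3) = 120. Together 580.
Add back pairs where two caps are both exceeded: 84 + 1 + 35 + 1 + 35 + 0 = 156.
Subtract triples: 0 + 4 + 0 + 0 = 4.
By inclusion–exclusion the count is 455 − 580 + 156 − 4 = 27.

27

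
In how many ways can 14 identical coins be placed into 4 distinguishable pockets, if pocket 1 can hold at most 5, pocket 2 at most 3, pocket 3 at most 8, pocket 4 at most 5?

92

By stars and bars, unrestricted non-negative solutions to x_1+…+x_4 = 14 number C(14+3,3) = 680.
Subtract solutions that violate a single cap (substitute x_i' = x_i − (cap_i+1)): x_1 ≥ 6 gives C(11,3) = 165; x_2 ≥ 4 gives C(13,3) = 286; x_3 ≥ 9 gives C(8,3) = 56; x_4 ≥ 6 gives C(11,3) = 165. Together 672.
Add back pairs where two caps are both exceeded: 35 + 0 + 10 + 4 + 35 + 0 = 84.
By inclusion–exclusion the count is 680 − 672 + 84 = 92.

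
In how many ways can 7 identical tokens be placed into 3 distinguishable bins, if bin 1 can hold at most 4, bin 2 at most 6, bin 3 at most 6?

By stars and bars, unrestricted non-negative solutions to x_1+…+x_3 = 7 number C(7+2,2) = 36.
Subtract solutions that violate a single cap (substitute x_i' = x_i − (cap_i+1)): x_1 ≥ 5 gives C(4,2) = 6; x_2 ≥ 7 gives C(2,2) = 1; x_3 ≥ 7 gives C(2,2) = 1. Together 8.
No two caps can be exceeded simultaneously, so the pair terms are all 0.
By inclusion–exclusion the count is 36 − 8 + 0 = 28.

28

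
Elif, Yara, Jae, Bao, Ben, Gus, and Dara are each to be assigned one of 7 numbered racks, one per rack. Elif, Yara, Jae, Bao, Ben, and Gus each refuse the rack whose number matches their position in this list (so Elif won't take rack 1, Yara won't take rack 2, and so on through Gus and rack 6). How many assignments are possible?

2119

Let Aᵢ (for 1 ≤ i ≤ 6) be the placements that put person i in their forbidden rack. Any j of these fix j positions, leaving (7−j)! ways to fill the rest, and there are C(6,j) ways to pick which j.
By inclusion–exclusion, the number of valid placements is Σ_{j=0}^{6} (−1)^j C(6,j)·(7−j)!.
Computing: 5040 − 4320 + 1800 − 480 + 90 − 12 + 1 = 2119.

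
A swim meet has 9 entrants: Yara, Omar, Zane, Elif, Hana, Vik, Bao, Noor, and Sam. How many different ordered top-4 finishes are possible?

This is an ordered selection of 4 from 9: P(9,4).
That gives 9 × 8 × 7 × 6 = 3024.

3024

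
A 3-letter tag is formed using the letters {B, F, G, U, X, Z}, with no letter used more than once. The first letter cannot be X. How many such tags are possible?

100

The first letter has 6−1 = 5 choices (anything except X).
The remaining 2 letters are filled from the other 5 symbols without repetition: 5 × 4 = 20.
Total: 5 × 20 = 100.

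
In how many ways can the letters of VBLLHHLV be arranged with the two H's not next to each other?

1260

Total arrangements of VBLLHHLV: 8!/(3!·2!·2!) = 1680.
If the two H's are adjacent, glue them into one block, leaving 7 items to arrange: (7)!/(3!·2!) = 420 ways.
Subtracting, 1680 − 420 = 1260 arrangements keep the H's apart.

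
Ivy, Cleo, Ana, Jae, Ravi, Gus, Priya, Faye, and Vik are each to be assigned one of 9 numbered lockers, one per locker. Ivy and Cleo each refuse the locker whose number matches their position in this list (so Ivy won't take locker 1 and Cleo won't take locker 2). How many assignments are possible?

Let Aᵢ (for i ∈ {1, 2}) be the placements that put person i in their forbidden locker. Any j of these fix j positions, leaving (9−j)! ways to fill the rest, and there are C(2,j) ways to pick which j.
By inclusion–exclusion, the number of valid placements is Σ_{j=0}^{2} (−1)^j C(2,j)·(9−j)!.
Computing: 362880 − 80640 + 5040 = 287280.

287280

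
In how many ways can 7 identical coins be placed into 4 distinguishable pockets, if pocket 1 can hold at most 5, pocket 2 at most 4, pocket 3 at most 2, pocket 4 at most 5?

67

Without the upper bounds there are C(10,3) = 120 ways to split 7 among 4 pockets.
Subtract solutions that violate a single cap (substitute x_i' = x_i − (cap_i+1)): x_1 ≥ 6 gives C(4,3) = 4; x_2 ≥ 5 gives C(5,3) = 10; x_3 ≥ 3 gives C(7,3) = 35; x_4 ≥ 6 gives C(4,3) = 4. Together 53.
No two caps can be exceeded simultaneously, so the pair terms are all 0.
By inclusion–exclusion the count is 120 − 53 + 0 = 67.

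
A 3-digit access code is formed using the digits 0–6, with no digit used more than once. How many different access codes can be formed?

210

Choose and order 3 of the 7 symbols: the first digit has 7 options, the next 6, then 5.
That product is 7 × 6 × 5 = 210.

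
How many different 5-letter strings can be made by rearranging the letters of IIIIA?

Letter multiplicities in IIIIA: A×1, I×4.
Dividing 5! = 120 by 4! = 24 for the repeated letters gives 5.

5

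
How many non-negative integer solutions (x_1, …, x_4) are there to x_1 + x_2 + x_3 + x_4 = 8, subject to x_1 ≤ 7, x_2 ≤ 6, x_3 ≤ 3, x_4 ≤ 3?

91

Without the upper bounds there are C(11,3) = 165 ways to split 8 among 4 variables.
Subtract solutions that violate a single cap (substitute x_i' = x_i − (cap_i+1)): x_1 ≥ 8 gives C(3,3) = 1; x_2 ≥ 7 gives C(4,3) = 4; x_3 ≥ 4 gives C(7,3) = 35; x_4 ≥ 4 gives C(7,3) = 35. Together 75.
Add back pairs where two caps are both exceeded: 0 + 0 + 0 + 0 + 0 + 1 = 1.
By inclusion–exclusion the count is 165 − 75 + 1 = 91.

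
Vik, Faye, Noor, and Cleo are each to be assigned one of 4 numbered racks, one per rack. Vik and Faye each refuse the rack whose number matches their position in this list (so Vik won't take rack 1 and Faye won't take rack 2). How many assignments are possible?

14

Let Aᵢ (for i ∈ {1, 2}) be the placements that put person i in their forbidden rack. Any j of these fix j positions, leaving (4−j)! ways to fill the rest, and there are C(2,j) ways to pick which j.
By inclusion–exclusion, the number of valid placements is Σ_{j=0}^{2} (−1)^j C(2,j)·(4−j)!.
Computing: 24 − 12 + 2 = 14.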